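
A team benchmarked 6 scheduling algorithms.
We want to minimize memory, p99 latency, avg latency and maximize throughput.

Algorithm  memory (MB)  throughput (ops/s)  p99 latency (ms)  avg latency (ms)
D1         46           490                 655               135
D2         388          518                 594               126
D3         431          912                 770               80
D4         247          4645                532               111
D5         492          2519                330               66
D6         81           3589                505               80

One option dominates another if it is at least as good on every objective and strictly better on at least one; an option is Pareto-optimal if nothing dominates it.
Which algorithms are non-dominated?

D1, D4, D5, D6

D1: not dominated (best memory).
D2: dominated by D4 (memory 247≤388, throughput 4645≥518, p99 latency 532≤594, avg latency 111≤126).
D3: dominated by D6 (memory 81≤431, throughput 3589≥912, p99 latency 505≤770, avg latency 80≤80).
D4: not dominated (best throughput).
D5: not dominated (best p99 latency).
D6: not dominated.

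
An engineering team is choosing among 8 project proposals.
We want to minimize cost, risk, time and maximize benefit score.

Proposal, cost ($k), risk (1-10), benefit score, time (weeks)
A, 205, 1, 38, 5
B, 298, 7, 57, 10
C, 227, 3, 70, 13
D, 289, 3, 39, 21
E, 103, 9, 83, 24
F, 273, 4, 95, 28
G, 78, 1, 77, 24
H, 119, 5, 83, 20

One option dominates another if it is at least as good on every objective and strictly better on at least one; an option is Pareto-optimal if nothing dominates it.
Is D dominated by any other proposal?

Yes

C vs D: cost 227≤289, risk 3≤3, benefit score 70≥39, time 13≤21 — C is at least as good on every objective and strictly better on at least one, so C dominates D.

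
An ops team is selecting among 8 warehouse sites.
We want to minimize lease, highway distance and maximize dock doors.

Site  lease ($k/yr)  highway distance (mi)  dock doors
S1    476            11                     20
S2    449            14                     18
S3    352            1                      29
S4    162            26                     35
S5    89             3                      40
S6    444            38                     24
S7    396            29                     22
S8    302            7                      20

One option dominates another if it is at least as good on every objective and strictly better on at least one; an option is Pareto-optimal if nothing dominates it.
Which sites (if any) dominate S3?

none

S1: worse on lease (476 vs 352).
S2: worse on lease (449 vs 352).
S4: worse on highway distance (26 vs 1).
S5: worse on highway distance (3 vs 1).
S6: worse on lease (444 vs 352).
S7: worse on lease (396 vs 352).
S8: worse on highway distance (7 vs 1).
No option dominates S3.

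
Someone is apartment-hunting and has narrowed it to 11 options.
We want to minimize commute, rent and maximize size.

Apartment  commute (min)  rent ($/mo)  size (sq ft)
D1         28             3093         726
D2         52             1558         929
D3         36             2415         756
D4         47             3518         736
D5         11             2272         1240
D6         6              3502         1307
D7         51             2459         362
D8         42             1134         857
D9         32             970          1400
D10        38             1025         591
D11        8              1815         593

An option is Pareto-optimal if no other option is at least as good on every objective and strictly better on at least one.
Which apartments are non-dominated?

D1: dominated by D5 (commute 11≤28, rent 2272≤3093, size 1240≥726).
D2: dominated by D9 (commute 32≤52, rent 970≤1558, size 1400≥929).
D3: dominated by D5 (commute 11≤36, rent 2272≤2415, size 1240≥756).
D4: dominated by D3 (commute 36≤47, rent 2415≤3518, size 756≥736).
D5: not dominated.
D6: not dominated (best commute).
D7: dominated by D3 (commute 36≤51, rent 2415≤2459, size 756≥362).
D8: dominated by D9 (commute 32≤42, rent 970≤1134, size 1400≥857).
D9: not dominated (best rent).
D10: dominated by D9 (commute 32≤38, rent 970≤1025, size 1400≥591).
D11: not dominated.

D5, D6, D9, D11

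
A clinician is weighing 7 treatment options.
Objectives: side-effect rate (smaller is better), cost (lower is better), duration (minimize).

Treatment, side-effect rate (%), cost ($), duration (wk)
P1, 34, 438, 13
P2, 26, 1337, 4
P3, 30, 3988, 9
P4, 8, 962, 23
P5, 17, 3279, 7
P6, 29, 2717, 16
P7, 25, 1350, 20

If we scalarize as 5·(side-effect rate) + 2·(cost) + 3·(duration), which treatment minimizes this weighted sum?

P1

P1: 5·34 + 2·438 + 3·13 = 1085
P2: 5·26 + 2·1337 + 3·4 = 2816
P3: 5·30 + 2·3988 + 3·9 = 8153
P4: 5·8 + 2·962 + 3·23 = 2033
P5: 5·17 + 2·3279 + 3·7 = 6664
P6: 5·29 + 2·2717 + 3·16 = 5627
P7: 5·25 + 2·1350 + 3·20 = 2885
Lowest: P1 at 1085.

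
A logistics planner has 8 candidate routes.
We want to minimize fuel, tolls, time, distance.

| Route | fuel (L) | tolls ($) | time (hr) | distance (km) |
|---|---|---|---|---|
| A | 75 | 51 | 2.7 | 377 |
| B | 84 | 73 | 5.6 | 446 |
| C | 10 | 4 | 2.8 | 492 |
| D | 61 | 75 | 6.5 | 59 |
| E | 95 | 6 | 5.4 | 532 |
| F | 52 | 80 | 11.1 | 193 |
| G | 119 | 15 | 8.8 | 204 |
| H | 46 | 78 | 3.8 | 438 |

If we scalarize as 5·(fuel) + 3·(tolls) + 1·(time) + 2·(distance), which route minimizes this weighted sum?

A: 5·75 + 3·51 + 1·2.7 + 2·377 = 1284.7
B: 5·84 + 3·73 + 1·5.6 + 2·446 = 1536.6
C: 5·10 + 3·4 + 1·2.8 + 2·492 = 1048.8
D: 5·61 + 3·75 + 1·6.5 + 2·59 = 654.5
E: 5·95 + 3·6 + 1·5.4 + 2·532 = 1562.4
F: 5·52 + 3·80 + 1·11.1 + 2·193 = 897.1
G: 5·119 + 3·15 + 1·8.8 + 2·204 = 1056.8
H: 5·46 + 3·78 + 1·3.8 + 2·438 = 1343.8
Lowest: D at 654.5.

D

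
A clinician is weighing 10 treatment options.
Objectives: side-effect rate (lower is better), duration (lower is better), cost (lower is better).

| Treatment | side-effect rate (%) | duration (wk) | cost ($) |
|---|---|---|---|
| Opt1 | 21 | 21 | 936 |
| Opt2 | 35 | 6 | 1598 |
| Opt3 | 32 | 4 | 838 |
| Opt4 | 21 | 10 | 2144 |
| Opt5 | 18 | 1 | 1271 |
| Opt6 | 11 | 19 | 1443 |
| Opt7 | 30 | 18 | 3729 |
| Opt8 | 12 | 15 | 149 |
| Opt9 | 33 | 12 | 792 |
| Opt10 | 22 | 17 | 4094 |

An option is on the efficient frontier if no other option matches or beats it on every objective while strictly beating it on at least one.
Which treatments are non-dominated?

Opt3, Opt5, Opt6, Opt8, Opt9

Opt1: dominated by Opt8 (side-effect rate 12≤21, duration 15≤21, cost 149≤936).
Opt2: dominated by Opt3 (side-effect rate 32≤35, duration 4≤6, cost 838≤1598).
Opt3: not dominated.
Opt4: dominated by Opt5 (side-effect rate 18≤21, duration 1≤10, cost 1271≤2144).
Opt5: not dominated (best duration).
Opt6: not dominated (best side-effect rate).
Opt7: dominated by Opt4 (side-effect rate 21≤30, duration 10≤18, cost 2144≤3729).
Opt8: not dominated (best cost).
Opt9: not dominated.
Opt10: dominated by Opt4 (side-effect rate 21≤22, duration 10≤17, cost 2144≤4094).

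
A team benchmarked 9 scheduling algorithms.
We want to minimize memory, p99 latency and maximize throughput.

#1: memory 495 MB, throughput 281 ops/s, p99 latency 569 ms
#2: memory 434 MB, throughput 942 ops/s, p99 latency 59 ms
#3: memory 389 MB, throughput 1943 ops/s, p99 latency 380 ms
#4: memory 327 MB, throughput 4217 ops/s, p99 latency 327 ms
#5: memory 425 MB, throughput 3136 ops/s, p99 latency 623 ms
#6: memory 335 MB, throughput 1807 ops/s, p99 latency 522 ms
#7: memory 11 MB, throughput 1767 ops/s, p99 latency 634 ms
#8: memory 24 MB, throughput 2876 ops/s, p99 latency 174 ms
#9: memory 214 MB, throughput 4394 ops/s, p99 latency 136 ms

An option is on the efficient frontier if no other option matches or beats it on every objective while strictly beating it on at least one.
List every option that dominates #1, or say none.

#2: memory 434≤495, throughput 942≥281, p99 latency 59≤569 — dominates #1.
#3: memory 389≤495, throughput 1943≥281, p99 latency 380≤569 — dominates #1.
#4: memory 327≤495, throughput 4217≥281, p99 latency 327≤569 — dominates #1.
#6: memory 335≤495, throughput 1807≥281, p99 latency 522≤569 — dominates #1.
#8: memory 24≤495, throughput 2876≥281, p99 latency 174≤569 — dominates #1.
#9: memory 214≤495, throughput 4394≥281, p99 latency 136≤569 — dominates #1.
Others (#5, #7) are each worse than #1 on at least one objective.

#2, #3, #4, #6, #8, #9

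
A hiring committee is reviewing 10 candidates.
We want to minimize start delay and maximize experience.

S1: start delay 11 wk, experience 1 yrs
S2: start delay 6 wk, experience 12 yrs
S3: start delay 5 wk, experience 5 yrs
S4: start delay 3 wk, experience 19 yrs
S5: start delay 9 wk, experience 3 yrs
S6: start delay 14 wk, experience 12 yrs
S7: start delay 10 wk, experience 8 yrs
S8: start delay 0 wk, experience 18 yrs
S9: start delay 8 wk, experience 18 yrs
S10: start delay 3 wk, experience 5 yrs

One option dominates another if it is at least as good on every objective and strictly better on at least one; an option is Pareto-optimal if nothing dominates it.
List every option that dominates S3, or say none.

S4: start delay 3≤5, experience 19≥5 — dominates S3.
S8: start delay 0≤5, experience 18≥5 — dominates S3.
S10: start delay 3≤5, experience 5≥5 — dominates S3.
Others (S1, S2, S5, S6, S7, S9) are each worse than S3 on at least one objective.

S4, S8, S10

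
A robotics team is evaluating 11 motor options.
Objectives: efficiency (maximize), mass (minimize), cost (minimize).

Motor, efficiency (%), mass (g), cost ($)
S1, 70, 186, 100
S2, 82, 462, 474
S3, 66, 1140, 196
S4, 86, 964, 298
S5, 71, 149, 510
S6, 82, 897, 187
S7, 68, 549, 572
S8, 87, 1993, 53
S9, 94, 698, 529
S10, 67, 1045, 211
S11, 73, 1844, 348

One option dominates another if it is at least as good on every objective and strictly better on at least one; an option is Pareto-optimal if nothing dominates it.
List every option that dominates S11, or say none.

S4, S6

S4: efficiency 86≥73, mass 964≤1844, cost 298≤348 — dominates S11.
S6: efficiency 82≥73, mass 897≤1844, cost 187≤348 — dominates S11.
Others (S1, S2, S3, S5, S7, S8, S9, S10) are each worse than S11 on at least one objective.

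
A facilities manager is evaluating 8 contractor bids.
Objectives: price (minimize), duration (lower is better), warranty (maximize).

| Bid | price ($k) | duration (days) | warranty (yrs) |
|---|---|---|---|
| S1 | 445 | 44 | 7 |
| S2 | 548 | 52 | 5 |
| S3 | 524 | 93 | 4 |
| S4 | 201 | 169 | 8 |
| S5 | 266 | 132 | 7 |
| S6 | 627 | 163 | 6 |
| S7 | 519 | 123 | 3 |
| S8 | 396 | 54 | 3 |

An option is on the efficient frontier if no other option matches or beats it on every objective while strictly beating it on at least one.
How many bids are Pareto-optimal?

S1: not dominated (best duration).
S2: dominated by S1 (price 445≤548, duration 44≤52, warranty 7≥5).
S3: dominated by S1 (price 445≤524, duration 44≤93, warranty 7≥4).
S4: not dominated (best price).
S5: not dominated.
S6: dominated by S1 (price 445≤627, duration 44≤163, warranty 7≥6).
S7: dominated by S1 (price 445≤519, duration 44≤123, warranty 7≥3).
S8: not dominated.
Pareto-optimal: S1, S4, S5, S8 → 4.

4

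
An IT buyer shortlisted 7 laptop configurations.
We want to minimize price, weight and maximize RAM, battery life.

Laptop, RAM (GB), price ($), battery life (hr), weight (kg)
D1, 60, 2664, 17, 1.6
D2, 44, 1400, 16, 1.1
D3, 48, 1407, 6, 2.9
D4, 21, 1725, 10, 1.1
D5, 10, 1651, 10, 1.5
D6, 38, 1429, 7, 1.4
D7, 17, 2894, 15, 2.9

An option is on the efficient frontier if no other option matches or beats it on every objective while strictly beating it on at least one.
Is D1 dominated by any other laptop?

D2: worse on RAM (44 vs 60).
D3: worse on RAM (48 vs 60).
D4: worse on RAM (21 vs 60).
D5: worse on RAM (10 vs 60).
D6: worse on RAM (38 vs 60).
D7: worse on RAM (17 vs 60).
No option is at least as good as D1 on every objective and strictly better on one.

No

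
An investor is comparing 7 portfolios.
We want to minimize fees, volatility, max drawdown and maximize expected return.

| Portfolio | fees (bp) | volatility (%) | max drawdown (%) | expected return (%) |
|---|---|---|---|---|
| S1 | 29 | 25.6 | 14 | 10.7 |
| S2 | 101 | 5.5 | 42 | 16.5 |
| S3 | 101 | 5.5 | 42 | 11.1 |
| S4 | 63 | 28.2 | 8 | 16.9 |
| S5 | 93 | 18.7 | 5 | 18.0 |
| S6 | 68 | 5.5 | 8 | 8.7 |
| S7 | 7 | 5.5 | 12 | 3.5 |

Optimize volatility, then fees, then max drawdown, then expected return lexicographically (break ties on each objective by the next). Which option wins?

First minimize volatility: best is 5.5, kept {S2, S3, S6, S7}.
Then minimize fees: best is 7, kept {S7}.

S7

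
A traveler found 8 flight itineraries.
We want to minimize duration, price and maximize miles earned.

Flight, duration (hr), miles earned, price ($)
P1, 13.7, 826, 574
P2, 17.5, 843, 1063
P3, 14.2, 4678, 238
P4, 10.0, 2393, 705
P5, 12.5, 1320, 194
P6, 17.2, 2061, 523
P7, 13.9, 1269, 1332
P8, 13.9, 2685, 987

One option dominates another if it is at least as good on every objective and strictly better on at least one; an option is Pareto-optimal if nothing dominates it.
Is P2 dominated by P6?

P6 vs P2: duration 17.2≤17.5, miles earned 2061≥843, price 523≤1063 — P6 is at least as good on every objective with at least one strict improvement.

Yes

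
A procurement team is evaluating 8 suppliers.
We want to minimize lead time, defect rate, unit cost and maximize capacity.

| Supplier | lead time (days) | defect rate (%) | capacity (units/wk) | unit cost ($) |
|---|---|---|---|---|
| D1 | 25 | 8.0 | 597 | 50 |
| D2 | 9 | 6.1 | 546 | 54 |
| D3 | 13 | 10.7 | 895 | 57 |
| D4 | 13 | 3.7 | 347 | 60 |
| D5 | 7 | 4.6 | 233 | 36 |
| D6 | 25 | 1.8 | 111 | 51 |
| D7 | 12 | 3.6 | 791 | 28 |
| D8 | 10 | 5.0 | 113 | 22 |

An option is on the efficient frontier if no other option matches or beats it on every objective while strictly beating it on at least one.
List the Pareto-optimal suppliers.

D2, D3, D5, D6, D7, D8

D1: dominated by D7 (lead time 12≤25, defect rate 3.6≤8.0, capacity 791≥597, unit cost 28≤50).
D2: not dominated.
D3: not dominated (best capacity).
D4: dominated by D7 (lead time 12≤13, defect rate 3.6≤3.7, capacity 791≥347, unit cost 28≤60).
D5: not dominated (best lead time).
D6: not dominated (best defect rate).
D7: not dominated.
D8: not dominated (best unit cost).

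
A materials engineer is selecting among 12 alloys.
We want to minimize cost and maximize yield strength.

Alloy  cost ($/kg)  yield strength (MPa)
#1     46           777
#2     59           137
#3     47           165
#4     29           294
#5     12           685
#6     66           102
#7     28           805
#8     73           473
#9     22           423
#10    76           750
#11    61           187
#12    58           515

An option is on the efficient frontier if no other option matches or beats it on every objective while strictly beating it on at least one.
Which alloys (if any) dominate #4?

#5: cost 12≤29, yield strength 685≥294 — dominates #4.
#7: cost 28≤29, yield strength 805≥294 — dominates #4.
#9: cost 22≤29, yield strength 423≥294 — dominates #4.
Others (#1, #2, #3, #6, #8, #10, #11, #12) are each worse than #4 on at least one objective.

#5, #7, #9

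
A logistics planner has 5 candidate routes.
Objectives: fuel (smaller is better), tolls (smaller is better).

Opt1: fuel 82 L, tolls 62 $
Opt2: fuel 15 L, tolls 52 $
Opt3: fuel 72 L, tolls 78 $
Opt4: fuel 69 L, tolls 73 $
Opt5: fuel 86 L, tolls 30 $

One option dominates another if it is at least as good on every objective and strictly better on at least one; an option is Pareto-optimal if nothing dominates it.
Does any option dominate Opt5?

No

Opt1: worse on tolls (62 vs 30).
Opt2: worse on tolls (52 vs 30).
Opt3: worse on tolls (78 vs 30).
Opt4: worse on tolls (73 vs 30).
No option is at least as good as Opt5 on every objective and strictly better on one.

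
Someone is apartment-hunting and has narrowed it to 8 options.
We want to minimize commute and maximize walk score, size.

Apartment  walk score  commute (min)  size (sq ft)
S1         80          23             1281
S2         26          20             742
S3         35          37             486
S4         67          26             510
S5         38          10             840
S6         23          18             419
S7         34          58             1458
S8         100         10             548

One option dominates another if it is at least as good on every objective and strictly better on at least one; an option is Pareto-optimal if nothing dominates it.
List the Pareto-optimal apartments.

S1: not dominated.
S2: dominated by S5 (walk score 38≥26, commute 10≤20, size 840≥742).
S3: dominated by S1 (walk score 80≥35, commute 23≤37, size 1281≥486).
S4: dominated by S1 (walk score 80≥67, commute 23≤26, size 1281≥510).
S5: not dominated.
S6: dominated by S5 (walk score 38≥23, commute 10≤18, size 840≥419).
S7: not dominated (best size).
S8: not dominated (best walk score).

S1, S5, S7, S8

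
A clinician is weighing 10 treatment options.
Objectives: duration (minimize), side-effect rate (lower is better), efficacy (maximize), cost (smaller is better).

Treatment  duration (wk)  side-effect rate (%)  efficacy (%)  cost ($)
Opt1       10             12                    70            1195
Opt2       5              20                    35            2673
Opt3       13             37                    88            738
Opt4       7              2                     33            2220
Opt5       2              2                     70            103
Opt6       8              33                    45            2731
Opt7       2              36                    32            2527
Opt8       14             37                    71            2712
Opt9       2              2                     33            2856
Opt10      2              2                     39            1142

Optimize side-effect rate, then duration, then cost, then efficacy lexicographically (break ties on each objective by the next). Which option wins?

First minimize side-effect rate: best is 2, kept {Opt4, Opt5, Opt9, Opt10}.
Then minimize duration: best is 2, kept {Opt5, Opt9, Opt10}.
Then minimize cost: best is 103, kept {Opt5}.

Opt5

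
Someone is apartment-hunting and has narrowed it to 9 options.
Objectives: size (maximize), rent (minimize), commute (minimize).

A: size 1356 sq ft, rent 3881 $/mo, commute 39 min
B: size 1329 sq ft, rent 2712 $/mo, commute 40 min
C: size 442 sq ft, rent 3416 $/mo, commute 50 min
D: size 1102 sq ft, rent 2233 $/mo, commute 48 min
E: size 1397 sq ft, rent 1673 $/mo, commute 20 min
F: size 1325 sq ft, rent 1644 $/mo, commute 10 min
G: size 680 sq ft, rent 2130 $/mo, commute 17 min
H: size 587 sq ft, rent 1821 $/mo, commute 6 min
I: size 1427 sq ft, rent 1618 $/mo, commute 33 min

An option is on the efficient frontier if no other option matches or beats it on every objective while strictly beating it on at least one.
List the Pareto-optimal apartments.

A: dominated by E (size 1397≥1356, rent 1673≤3881, commute 20≤39).
B: dominated by E (size 1397≥1329, rent 1673≤2712, commute 20≤40).
C: dominated by B (size 1329≥442, rent 2712≤3416, commute 40≤50).
D: dominated by E (size 1397≥1102, rent 1673≤2233, commute 20≤48).
E: not dominated.
F: not dominated.
G: dominated by F (size 1325≥680, rent 1644≤2130, commute 10≤17).
H: not dominated (best commute).
I: not dominated (best size).

E, F, H, I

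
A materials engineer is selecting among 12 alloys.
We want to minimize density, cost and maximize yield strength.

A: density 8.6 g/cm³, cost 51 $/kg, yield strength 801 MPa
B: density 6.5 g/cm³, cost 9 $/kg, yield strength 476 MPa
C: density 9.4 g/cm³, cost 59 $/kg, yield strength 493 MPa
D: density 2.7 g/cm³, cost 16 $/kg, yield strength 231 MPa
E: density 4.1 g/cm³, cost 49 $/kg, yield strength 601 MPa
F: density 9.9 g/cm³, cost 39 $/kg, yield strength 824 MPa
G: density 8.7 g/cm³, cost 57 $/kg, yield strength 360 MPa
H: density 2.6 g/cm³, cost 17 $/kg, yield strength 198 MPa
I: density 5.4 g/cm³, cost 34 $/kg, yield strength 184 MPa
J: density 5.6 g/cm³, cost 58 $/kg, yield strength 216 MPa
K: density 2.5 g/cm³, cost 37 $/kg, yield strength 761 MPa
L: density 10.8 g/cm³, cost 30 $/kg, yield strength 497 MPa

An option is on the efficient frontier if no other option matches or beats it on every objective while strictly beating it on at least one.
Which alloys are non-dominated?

A: not dominated.
B: not dominated (best cost).
C: dominated by A (density 8.6≤9.4, cost 51≤59, yield strength 801≥493).
D: not dominated.
E: dominated by K (density 2.5≤4.1, cost 37≤49, yield strength 761≥601).
F: not dominated (best yield strength).
G: dominated by A (density 8.6≤8.7, cost 51≤57, yield strength 801≥360).
H: not dominated.
I: dominated by D (density 2.7≤5.4, cost 16≤34, yield strength 231≥184).
J: dominated by D (density 2.7≤5.6, cost 16≤58, yield strength 231≥216).
K: not dominated (best density).
L: not dominated.

A, B, D, F, H, K, L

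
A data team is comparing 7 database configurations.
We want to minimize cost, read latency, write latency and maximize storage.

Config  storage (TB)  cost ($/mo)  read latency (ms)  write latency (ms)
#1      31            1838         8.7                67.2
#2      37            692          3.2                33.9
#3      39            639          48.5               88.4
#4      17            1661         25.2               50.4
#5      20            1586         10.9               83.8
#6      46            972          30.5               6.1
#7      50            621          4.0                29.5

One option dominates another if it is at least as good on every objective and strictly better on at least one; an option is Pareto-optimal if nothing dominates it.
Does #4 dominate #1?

No

#4 vs #1: #4 is worse on storage (17 vs 31), so it does not dominate #1.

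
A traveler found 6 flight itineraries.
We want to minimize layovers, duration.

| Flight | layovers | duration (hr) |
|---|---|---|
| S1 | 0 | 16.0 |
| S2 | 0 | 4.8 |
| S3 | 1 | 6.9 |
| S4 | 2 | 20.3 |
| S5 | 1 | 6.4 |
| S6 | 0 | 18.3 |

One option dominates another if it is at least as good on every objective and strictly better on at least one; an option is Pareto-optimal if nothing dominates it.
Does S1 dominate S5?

No

S1 vs S5: S1 is worse on duration (16.0 vs 6.4), so it does not dominate S5.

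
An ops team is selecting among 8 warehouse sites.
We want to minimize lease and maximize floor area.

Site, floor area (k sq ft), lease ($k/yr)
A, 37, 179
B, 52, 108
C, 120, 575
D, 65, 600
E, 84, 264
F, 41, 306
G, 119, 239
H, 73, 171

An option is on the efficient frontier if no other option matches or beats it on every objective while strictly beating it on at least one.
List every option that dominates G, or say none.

A: worse on floor area (37 vs 119).
B: worse on floor area (52 vs 119).
C: worse on lease (575 vs 239).
D: worse on floor area (65 vs 119).
E: worse on floor area (84 vs 119).
F: worse on floor area (41 vs 119).
H: worse on floor area (73 vs 119).
No option dominates G.

none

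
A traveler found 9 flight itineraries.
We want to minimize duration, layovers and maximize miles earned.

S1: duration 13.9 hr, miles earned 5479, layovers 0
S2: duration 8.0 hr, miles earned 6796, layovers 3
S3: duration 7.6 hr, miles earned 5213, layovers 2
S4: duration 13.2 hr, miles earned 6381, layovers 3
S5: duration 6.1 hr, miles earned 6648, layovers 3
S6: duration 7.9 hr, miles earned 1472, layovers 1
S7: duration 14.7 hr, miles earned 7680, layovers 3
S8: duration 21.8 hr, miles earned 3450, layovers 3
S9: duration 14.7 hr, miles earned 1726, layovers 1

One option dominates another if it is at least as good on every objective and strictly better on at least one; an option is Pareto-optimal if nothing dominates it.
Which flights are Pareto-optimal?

S1: not dominated (best layovers).
S2: not dominated.
S3: not dominated.
S4: dominated by S2 (duration 8.0≤13.2, miles earned 6796≥6381, layovers 3≤3).
S5: not dominated (best duration).
S6: not dominated.
S7: not dominated (best miles earned).
S8: dominated by S1 (duration 13.9≤21.8, miles earned 5479≥3450, layovers 0≤3).
S9: dominated by S1 (duration 13.9≤14.7, miles earned 5479≥1726, layovers 0≤1).

S1, S2, S3, S5, S6, S7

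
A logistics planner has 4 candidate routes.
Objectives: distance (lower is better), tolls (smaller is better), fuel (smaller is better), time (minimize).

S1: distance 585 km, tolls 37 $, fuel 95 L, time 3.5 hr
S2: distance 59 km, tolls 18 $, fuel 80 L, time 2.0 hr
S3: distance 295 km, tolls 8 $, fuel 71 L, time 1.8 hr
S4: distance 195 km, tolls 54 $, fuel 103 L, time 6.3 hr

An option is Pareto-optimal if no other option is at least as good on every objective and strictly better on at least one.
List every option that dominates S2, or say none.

S1: worse on distance (585 vs 59).
S3: worse on distance (295 vs 59).
S4: worse on distance (195 vs 59).
No option dominates S2.

none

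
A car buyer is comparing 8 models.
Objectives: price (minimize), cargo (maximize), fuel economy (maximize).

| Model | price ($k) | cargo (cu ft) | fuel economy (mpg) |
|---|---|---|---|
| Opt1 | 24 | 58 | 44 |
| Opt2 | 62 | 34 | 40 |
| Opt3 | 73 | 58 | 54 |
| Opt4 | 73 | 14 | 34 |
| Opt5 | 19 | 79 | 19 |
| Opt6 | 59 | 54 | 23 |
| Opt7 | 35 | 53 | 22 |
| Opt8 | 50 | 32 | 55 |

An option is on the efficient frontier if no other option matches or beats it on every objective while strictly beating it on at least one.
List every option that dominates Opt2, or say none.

Opt1: price 24≤62, cargo 58≥34, fuel economy 44≥40 — dominates Opt2.
Others (Opt3, Opt4, Opt5, Opt6, Opt7, Opt8) are each worse than Opt2 on at least one objective.

Opt1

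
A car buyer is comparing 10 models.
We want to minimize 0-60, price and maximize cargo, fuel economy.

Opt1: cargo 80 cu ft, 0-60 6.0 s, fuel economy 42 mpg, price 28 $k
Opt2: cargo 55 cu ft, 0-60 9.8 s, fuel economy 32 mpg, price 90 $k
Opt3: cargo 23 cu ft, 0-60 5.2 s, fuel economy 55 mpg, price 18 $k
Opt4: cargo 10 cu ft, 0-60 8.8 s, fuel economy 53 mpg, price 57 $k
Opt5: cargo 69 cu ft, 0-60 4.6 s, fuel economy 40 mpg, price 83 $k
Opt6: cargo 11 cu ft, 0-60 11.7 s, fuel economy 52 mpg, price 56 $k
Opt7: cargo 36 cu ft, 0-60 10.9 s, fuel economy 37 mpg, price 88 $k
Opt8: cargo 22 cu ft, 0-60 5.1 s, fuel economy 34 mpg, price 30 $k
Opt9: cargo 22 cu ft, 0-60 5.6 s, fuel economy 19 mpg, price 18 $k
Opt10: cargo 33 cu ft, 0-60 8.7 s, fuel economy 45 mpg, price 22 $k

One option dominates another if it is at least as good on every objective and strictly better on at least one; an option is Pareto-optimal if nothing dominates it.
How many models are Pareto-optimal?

Opt1: not dominated (best cargo).
Opt2: dominated by Opt1 (cargo 80≥55, 0-60 6.0≤9.8, fuel economy 42≥32, price 28≤90).
Opt3: not dominated (best fuel economy).
Opt4: dominated by Opt3 (cargo 23≥10, 0-60 5.2≤8.8, fuel economy 55≥53, price 18≤57).
Opt5: not dominated (best 0-60).
Opt6: dominated by Opt3 (cargo 23≥11, 0-60 5.2≤11.7, fuel economy 55≥52, price 18≤56).
Opt7: dominated by Opt1 (cargo 80≥36, 0-60 6.0≤10.9, fuel economy 42≥37, price 28≤88).
Opt8: not dominated.
Opt9: dominated by Opt3 (cargo 23≥22, 0-60 5.2≤5.6, fuel economy 55≥19, price 18≤18).
Opt10: not dominated.
Pareto-optimal: Opt1, Opt3, Opt5, Opt8, Opt10 → 5.

5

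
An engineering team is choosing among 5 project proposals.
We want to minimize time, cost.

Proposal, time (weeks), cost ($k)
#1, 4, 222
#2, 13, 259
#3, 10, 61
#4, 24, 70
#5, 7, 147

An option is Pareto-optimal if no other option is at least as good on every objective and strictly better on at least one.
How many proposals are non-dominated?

3

#1: not dominated (best time).
#2: dominated by #1 (time 4≤13, cost 222≤259).
#3: not dominated (best cost).
#4: dominated by #3 (time 10≤24, cost 61≤70).
#5: not dominated.
Pareto-optimal: #1, #3, #5 → 3.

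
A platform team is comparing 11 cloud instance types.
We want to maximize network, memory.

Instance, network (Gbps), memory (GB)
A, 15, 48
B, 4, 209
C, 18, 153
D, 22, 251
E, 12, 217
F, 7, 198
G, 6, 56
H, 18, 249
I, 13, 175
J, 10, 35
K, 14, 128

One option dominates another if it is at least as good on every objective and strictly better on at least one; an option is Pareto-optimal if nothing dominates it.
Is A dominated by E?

E vs A: E is worse on network (12 vs 15), so it does not dominate A.

No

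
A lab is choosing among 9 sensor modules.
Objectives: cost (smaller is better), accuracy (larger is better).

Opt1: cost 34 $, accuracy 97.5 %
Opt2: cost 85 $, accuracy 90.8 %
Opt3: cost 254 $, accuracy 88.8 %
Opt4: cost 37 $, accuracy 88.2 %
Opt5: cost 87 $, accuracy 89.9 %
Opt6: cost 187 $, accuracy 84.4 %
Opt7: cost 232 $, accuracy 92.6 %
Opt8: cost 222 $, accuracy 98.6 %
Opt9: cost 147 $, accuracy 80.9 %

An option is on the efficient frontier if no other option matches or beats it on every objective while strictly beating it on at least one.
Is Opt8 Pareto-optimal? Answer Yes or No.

Yes

Opt1: worse on accuracy (97.5 vs 98.6).
Opt2: worse on accuracy (90.8 vs 98.6).
Opt3: worse on cost (254 vs 222).
Opt4: worse on accuracy (88.2 vs 98.6).
Opt5: worse on accuracy (89.9 vs 98.6).
Opt6: worse on accuracy (84.4 vs 98.6).
Opt7: worse on cost (232 vs 222).
Opt9: worse on accuracy (80.9 vs 98.6).
No option is at least as good as Opt8 on every objective and strictly better on one.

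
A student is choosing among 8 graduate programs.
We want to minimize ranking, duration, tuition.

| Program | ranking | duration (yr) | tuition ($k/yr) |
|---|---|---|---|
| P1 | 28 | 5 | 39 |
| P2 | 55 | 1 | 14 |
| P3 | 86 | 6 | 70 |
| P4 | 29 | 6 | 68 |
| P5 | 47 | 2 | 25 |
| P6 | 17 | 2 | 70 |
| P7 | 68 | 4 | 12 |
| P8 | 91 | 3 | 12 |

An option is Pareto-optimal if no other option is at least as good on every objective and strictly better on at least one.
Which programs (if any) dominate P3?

P1, P2, P4, P5, P6, P7

P1: ranking 28≤86, duration 5≤6, tuition 39≤70 — dominates P3.
P2: ranking 55≤86, duration 1≤6, tuition 14≤70 — dominates P3.
P4: ranking 29≤86, duration 6≤6, tuition 68≤70 — dominates P3.
P5: ranking 47≤86, duration 2≤6, tuition 25≤70 — dominates P3.
P6: ranking 17≤86, duration 2≤6, tuition 70≤70 — dominates P3.
P7: ranking 68≤86, duration 4≤6, tuition 12≤70 — dominates P3.
Others (P8) are each worse than P3 on at least one objective.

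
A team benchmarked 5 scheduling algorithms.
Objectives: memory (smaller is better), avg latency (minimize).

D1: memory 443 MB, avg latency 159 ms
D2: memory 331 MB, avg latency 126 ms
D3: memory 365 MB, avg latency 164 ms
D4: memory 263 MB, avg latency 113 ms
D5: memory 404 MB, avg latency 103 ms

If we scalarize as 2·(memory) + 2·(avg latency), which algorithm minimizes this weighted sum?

D1: 2·443 + 2·159 = 1204
D2: 2·331 + 2·126 = 914
D3: 2·365 + 2·164 = 1058
D4: 2·263 + 2·113 = 752
D5: 2·404 + 2·103 = 1014
Lowest: D4 at 752.

D4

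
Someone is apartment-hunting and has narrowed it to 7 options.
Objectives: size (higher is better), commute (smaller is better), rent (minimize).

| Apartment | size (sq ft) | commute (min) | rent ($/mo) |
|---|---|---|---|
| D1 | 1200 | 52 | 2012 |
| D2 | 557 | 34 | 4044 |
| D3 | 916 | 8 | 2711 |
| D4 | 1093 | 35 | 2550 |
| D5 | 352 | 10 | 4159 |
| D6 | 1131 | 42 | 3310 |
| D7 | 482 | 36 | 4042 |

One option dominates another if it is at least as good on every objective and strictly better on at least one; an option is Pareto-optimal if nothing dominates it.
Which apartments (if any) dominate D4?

none

D1: worse on commute (52 vs 35).
D2: worse on size (557 vs 1093).
D3: worse on size (916 vs 1093).
D5: worse on size (352 vs 1093).
D6: worse on commute (42 vs 35).
D7: worse on size (482 vs 1093).
No option dominates D4.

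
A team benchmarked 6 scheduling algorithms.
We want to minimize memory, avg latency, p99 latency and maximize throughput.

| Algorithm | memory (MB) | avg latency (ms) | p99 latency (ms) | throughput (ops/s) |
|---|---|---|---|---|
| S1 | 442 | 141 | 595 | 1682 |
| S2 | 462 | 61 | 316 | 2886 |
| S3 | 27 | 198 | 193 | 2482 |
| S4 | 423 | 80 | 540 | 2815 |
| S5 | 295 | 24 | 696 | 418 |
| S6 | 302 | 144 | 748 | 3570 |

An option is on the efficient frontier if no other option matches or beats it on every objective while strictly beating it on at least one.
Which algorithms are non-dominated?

S2, S3, S4, S5, S6

S1: dominated by S4 (memory 423≤442, avg latency 80≤141, p99 latency 540≤595, throughput 2815≥1682).
S2: not dominated.
S3: not dominated (best memory).
S4: not dominated.
S5: not dominated (best avg latency).
S6: not dominated (best throughput).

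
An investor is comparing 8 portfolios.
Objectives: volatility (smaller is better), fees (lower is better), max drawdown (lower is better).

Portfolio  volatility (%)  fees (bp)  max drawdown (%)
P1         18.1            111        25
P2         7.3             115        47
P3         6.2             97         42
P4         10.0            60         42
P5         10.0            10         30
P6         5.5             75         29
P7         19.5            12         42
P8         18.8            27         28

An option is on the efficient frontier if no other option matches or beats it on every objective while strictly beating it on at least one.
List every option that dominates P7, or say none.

P5: volatility 10.0≤19.5, fees 10≤12, max drawdown 30≤42 — dominates P7.
Others (P1, P2, P3, P4, P6, P8) are each worse than P7 on at least one objective.

P5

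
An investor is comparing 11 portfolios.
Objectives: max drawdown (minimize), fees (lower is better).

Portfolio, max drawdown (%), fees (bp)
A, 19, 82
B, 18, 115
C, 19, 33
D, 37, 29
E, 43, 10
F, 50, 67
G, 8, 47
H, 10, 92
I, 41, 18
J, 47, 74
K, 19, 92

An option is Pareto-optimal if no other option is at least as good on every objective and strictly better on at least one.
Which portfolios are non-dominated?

A: dominated by C (max drawdown 19≤19, fees 33≤82).
B: dominated by G (max drawdown 8≤18, fees 47≤115).
C: not dominated.
D: not dominated.
E: not dominated (best fees).
F: dominated by C (max drawdown 19≤50, fees 33≤67).
G: not dominated (best max drawdown).
H: dominated by G (max drawdown 8≤10, fees 47≤92).
I: not dominated.
J: dominated by C (max drawdown 19≤47, fees 33≤74).
K: dominated by A (max drawdown 19≤19, fees 82≤92).

C, D, E, G, I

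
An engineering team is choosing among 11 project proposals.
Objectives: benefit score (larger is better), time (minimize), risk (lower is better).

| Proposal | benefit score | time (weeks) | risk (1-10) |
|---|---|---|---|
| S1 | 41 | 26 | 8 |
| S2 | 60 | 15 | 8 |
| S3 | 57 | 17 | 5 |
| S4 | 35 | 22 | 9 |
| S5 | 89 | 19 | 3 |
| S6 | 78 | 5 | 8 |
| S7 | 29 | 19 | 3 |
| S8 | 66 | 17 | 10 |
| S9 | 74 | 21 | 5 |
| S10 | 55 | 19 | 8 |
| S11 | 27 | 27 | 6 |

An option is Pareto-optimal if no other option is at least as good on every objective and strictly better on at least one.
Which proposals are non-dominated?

S1: dominated by S2 (benefit score 60≥41, time 15≤26, risk 8≤8).
S2: dominated by S6 (benefit score 78≥60, time 5≤15, risk 8≤8).
S3: not dominated.
S4: dominated by S2 (benefit score 60≥35, time 15≤22, risk 8≤9).
S5: not dominated (best benefit score).
S6: not dominated (best time).
S7: dominated by S5 (benefit score 89≥29, time 19≤19, risk 3≤3).
S8: dominated by S6 (benefit score 78≥66, time 5≤17, risk 8≤10).
S9: dominated by S5 (benefit score 89≥74, time 19≤21, risk 3≤5).
S10: dominated by S2 (benefit score 60≥55, time 15≤19, risk 8≤8).
S11: dominated by S3 (benefit score 57≥27, time 17≤27, risk 5≤6).

S3, S5, S6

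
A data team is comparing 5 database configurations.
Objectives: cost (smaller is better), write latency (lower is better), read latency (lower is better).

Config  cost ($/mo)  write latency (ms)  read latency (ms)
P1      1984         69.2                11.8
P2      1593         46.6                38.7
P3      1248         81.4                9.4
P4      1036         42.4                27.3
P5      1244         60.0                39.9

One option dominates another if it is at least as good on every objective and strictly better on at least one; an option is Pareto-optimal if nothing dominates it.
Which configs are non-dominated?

P1: not dominated.
P2: dominated by P4 (cost 1036≤1593, write latency 42.4≤46.6, read latency 27.3≤38.7).
P3: not dominated (best read latency).
P4: not dominated (best cost).
P5: dominated by P4 (cost 1036≤1244, write latency 42.4≤60.0, read latency 27.3≤39.9).

P1, P3, P4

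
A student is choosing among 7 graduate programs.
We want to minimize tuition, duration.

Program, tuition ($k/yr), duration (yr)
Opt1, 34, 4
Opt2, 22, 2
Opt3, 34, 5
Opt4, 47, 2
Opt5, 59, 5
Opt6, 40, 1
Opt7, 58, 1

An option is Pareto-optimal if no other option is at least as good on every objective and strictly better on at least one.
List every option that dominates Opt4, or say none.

Opt2: tuition 22≤47, duration 2≤2 — dominates Opt4.
Opt6: tuition 40≤47, duration 1≤2 — dominates Opt4.
Others (Opt1, Opt3, Opt5, Opt7) are each worse than Opt4 on at least one objective.

Opt2, Opt6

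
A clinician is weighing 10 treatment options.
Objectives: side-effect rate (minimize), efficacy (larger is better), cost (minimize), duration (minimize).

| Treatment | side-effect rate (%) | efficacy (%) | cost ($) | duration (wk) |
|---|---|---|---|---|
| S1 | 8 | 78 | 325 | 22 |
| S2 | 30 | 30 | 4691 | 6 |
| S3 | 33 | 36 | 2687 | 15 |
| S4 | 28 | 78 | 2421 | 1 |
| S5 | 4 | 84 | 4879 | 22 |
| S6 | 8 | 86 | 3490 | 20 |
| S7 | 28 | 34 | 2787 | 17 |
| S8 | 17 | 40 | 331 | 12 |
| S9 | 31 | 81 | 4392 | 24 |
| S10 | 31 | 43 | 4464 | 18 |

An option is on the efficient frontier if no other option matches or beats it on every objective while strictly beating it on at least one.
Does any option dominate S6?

No

S1: worse on efficacy (78 vs 86).
S2: worse on side-effect rate (30 vs 8).
S3: worse on side-effect rate (33 vs 8).
S4: worse on side-effect rate (28 vs 8).
S5: worse on efficacy (84 vs 86).
S7: worse on side-effect rate (28 vs 8).
S8: worse on side-effect rate (17 vs 8).
S9: worse on side-effect rate (31 vs 8).
S10: worse on side-effect rate (31 vs 8).
No option is at least as good as S6 on every objective and strictly better on one.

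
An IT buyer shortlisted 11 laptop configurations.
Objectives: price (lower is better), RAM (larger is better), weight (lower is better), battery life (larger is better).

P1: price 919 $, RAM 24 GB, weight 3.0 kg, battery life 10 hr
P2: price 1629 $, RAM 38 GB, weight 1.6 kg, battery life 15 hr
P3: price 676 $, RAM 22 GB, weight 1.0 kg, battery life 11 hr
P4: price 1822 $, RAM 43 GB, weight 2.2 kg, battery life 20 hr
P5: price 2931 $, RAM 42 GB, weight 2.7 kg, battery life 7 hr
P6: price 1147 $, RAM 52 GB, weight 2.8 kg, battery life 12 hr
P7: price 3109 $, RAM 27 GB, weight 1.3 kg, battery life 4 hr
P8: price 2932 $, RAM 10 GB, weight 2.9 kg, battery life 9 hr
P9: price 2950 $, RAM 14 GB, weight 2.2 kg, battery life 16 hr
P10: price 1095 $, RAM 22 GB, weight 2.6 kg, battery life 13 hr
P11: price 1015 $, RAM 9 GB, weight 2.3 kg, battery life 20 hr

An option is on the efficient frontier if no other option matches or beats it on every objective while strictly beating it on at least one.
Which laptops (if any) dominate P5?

P4

P4: price 1822≤2931, RAM 43≥42, weight 2.2≤2.7, battery life 20≥7 — dominates P5.
Others (P1, P2, P3, P6, P7, P8, P9, P10, P11) are each worse than P5 on at least one objective.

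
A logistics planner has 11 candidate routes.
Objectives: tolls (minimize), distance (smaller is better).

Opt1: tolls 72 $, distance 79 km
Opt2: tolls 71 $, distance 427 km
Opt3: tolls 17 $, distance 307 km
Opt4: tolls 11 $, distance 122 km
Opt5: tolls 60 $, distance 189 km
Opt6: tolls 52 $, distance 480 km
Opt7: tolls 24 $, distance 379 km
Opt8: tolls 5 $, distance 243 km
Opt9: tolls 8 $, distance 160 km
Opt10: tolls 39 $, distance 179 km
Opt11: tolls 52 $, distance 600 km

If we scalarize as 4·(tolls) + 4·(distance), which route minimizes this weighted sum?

Opt4

Opt1: 4·72 + 4·79 = 604
Opt2: 4·71 + 4·427 = 1992
Opt3: 4·17 + 4·307 = 1296
Opt4: 4·11 + 4·122 = 532
Opt5: 4·60 + 4·189 = 996
Opt6: 4·52 + 4·480 = 2128
Opt7: 4·24 + 4·379 = 1612
Opt8: 4·5 + 4·243 = 992
Opt9: 4·8 + 4·160 = 672
Opt10: 4·39 + 4·179 = 872
Opt11: 4·52 + 4·600 = 2608
Lowest: Opt4 at 532.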